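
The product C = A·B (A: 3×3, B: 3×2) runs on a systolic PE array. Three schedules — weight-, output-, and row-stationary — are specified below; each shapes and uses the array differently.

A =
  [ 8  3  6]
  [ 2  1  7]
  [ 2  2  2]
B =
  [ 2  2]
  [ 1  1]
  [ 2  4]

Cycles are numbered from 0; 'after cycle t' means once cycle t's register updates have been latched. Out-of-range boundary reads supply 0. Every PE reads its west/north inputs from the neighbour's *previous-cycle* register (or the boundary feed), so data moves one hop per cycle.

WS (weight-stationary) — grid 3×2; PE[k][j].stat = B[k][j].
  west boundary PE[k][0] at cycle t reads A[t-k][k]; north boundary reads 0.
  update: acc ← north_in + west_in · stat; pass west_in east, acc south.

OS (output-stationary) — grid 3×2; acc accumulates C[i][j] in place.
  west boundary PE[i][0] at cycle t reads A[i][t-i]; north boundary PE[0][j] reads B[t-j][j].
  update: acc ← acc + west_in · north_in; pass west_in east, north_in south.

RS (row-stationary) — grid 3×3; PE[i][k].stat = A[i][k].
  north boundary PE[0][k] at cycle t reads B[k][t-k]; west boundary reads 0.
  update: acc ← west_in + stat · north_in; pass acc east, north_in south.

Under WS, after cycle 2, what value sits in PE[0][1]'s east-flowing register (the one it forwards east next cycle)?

Tracing WS — 3×2 array, target PE[0][1]:
  step 0 · PE0,0: acc=16; fwd→8 fwd↓16
  step 0 · PE0,1: acc=0; fwd→0 fwd↓0
  step 1 · PE0,0: acc=4; fwd→2 fwd↓4
  step 1 · PE0,1: acc=16; fwd→8 fwd↓16
  step 2 · PE0,0: acc=4; fwd→2 fwd↓4
  step 2 · PE0,1: acc=4; fwd→2 fwd↓4

register = 2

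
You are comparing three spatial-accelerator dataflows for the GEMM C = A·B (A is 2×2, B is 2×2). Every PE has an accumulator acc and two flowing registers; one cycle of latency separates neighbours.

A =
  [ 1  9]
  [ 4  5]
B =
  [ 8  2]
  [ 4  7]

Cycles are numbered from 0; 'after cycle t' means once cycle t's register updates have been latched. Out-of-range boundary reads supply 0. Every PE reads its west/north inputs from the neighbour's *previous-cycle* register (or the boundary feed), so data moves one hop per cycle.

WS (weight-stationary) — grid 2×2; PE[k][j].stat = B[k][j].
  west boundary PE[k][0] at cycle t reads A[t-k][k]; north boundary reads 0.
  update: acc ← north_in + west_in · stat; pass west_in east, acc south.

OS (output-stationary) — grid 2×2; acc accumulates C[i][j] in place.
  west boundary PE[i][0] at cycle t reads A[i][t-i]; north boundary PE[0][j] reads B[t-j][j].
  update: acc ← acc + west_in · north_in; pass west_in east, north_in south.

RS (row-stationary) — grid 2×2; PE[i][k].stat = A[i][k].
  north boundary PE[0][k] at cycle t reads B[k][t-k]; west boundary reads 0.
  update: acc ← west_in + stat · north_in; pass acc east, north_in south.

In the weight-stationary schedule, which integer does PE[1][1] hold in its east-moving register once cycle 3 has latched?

WS 2×2: PE[1][1] cycle-by-cycle (with neighbour feeds):
  0: (0,1).acc=0  regs=<0,0>
  0: (1,0).acc=0  regs=<0,0>
  0: (1,1).acc=0  regs=<0,0>
  1: (0,1).acc=2  regs=<1,2>
  1: (1,0).acc=44  regs=<9,44>
  1: (1,1).acc=0  regs=<0,0>
  2: (0,1).acc=8  regs=<4,8>
  2: (1,0).acc=52  regs=<5,52>
  2: (1,1).acc=65  regs=<9,65>
  3: (0,1).acc=0  regs=<0,0>
  3: (1,0).acc=0  regs=<0,0>
  3: (1,1).acc=43  regs=<5,43>

register = 5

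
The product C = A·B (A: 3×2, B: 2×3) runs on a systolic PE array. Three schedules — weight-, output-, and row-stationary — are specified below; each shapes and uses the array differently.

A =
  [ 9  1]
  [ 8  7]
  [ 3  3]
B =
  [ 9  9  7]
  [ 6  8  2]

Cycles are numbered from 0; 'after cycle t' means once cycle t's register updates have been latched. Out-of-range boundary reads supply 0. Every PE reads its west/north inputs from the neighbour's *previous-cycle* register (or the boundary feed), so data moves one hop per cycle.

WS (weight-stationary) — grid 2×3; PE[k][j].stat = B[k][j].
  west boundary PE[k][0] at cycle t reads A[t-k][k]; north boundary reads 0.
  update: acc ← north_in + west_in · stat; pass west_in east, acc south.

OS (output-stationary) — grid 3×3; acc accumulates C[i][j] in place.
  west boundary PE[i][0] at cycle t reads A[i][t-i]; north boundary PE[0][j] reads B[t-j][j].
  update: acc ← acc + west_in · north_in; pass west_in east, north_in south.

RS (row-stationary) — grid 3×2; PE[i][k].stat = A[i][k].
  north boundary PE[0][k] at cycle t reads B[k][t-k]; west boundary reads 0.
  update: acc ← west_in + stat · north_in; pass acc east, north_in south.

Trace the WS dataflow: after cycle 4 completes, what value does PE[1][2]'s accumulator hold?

PE[1][2].acc = 70

WS 2×3: PE[1][2] cycle-by-cycle (with neighbour feeds):
  cycle 0: PE[0][2] → acc 0, east 0, south 0
  cycle 0: PE[1][1] → acc 0, east 0, south 0
  cycle 0: PE[1][2] → acc 0, east 0, south 0
  cycle 1: PE[0][2] → acc 0, east 0, south 0
  cycle 1: PE[1][1] → acc 0, east 0, south 0
  cycle 1: PE[1][2] → acc 0, east 0, south 0
  cycle 2: PE[0][2] → acc 63, east 9, south 63
  cycle 2: PE[1][1] → acc 89, east 1, south 89
  cycle 2: PE[1][2] → acc 0, east 0, south 0
  cycle 3: PE[0][2] → acc 56, east 8, south 56
  cycle 3: PE[1][1] → acc 128, east 7, south 128
  cycle 3: PE[1][2] → acc 65, east 1, south 65
  cycle 4: PE[0][2] → acc 21, east 3, south 21
  cycle 4: PE[1][1] → acc 51, east 3, south 51
  cycle 4: PE[1][2] → acc 70, east 7, south 70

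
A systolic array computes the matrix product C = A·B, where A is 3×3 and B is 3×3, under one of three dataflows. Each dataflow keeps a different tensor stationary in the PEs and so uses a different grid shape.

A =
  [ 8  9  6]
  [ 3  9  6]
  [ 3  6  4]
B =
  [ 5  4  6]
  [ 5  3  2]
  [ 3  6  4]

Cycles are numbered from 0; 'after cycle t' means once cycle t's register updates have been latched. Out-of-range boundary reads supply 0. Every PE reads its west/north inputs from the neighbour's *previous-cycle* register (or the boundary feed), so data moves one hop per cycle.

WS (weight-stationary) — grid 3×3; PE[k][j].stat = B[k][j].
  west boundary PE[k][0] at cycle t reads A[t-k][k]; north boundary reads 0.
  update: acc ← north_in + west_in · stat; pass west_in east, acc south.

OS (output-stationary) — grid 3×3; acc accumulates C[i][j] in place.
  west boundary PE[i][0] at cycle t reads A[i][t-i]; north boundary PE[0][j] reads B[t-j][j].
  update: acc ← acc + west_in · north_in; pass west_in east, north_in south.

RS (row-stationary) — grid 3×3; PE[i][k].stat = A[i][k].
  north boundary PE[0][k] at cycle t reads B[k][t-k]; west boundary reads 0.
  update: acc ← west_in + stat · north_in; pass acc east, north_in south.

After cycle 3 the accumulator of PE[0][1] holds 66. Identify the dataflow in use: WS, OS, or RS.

dataflow = RS

Under WS (3×3), PE[0][1]:
  t=0 PE[0][1]: acc=0 h=0 v=0
  t=1 PE[0][1]: acc=32 h=8 v=32
  t=2 PE[0][1]: acc=12 h=3 v=12
  t=3 PE[0][1]: acc=12 h=3 v=12
Under OS (3×3), PE[0][1]:
  t=0 PE[0][1]: acc=0 h=0 v=0
  t=1 PE[0][1]: acc=32 h=8 v=4
  t=2 PE[0][1]: acc=59 h=9 v=3
  t=3 PE[0][1]: acc=95 h=6 v=6
Under RS (3×3), PE[0][1]:
  t=0 PE[0][1]: acc=0 h=0 v=0
  t=1 PE[0][1]: acc=85 h=85 v=5
  t=2 PE[0][1]: acc=59 h=59 v=3
  t=3 PE[0][1]: acc=66 h=66 v=2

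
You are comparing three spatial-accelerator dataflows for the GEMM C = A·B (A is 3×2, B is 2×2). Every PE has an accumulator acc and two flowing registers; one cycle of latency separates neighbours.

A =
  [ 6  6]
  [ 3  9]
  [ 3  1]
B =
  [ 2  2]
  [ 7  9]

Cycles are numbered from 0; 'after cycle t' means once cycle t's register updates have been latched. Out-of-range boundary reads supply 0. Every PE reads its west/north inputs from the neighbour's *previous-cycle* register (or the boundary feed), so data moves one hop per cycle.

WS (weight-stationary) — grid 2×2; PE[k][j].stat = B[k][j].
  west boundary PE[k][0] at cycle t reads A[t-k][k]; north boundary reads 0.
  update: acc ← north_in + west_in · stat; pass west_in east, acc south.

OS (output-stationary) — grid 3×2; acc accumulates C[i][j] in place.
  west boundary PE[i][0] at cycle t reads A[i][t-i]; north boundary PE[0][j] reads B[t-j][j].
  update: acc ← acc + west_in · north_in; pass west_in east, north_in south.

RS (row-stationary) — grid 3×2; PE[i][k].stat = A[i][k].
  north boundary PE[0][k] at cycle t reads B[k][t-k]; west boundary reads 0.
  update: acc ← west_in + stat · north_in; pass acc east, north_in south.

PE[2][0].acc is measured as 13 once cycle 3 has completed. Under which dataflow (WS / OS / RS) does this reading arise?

dataflow = OS

WS (2×2): PE[2][0] does not exist.
OS [3×2] PE[2][0] across cycles:
  after 0 — PE[2][0] acc=0, pass-E 0, pass-S 0
  after 1 — PE[2][0] acc=0, pass-E 0, pass-S 0
  after 2 — PE[2][0] acc=6, pass-E 3, pass-S 2
  after 3 — PE[2][0] acc=13, pass-E 1, pass-S 7
RS [3×2] PE[2][0] across cycles:
  after 0 — PE[2][0] acc=0, pass-E 0, pass-S 0
  after 1 — PE[2][0] acc=0, pass-E 0, pass-S 0
  after 2 — PE[2][0] acc=6, pass-E 6, pass-S 2
  after 3 — PE[2][0] acc=6, pass-E 6, pass-S 2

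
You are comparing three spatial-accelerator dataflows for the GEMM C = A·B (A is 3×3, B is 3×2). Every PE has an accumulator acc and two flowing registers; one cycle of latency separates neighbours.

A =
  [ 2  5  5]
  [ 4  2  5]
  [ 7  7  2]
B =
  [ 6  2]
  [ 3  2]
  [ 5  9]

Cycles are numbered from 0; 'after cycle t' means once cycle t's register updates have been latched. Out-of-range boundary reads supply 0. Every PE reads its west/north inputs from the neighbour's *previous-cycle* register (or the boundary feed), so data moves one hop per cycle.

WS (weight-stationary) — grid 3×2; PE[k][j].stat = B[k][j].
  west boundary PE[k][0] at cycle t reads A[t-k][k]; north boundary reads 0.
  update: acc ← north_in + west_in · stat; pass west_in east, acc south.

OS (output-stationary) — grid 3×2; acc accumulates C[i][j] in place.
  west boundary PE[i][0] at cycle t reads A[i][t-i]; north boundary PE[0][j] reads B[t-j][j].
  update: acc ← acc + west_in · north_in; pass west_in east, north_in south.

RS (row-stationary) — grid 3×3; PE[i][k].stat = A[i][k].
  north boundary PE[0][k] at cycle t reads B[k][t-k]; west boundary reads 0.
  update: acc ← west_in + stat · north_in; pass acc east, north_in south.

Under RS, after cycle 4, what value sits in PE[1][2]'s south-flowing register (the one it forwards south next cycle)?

RS 3×3: PE[1][2] cycle-by-cycle (with neighbour feeds):
  step 0 · PE0,2: acc=0; fwd→0 fwd↓0
  step 0 · PE1,1: acc=0; fwd→0 fwd↓0
  step 0 · PE1,2: acc=0; fwd→0 fwd↓0
  step 1 · PE0,2: acc=0; fwd→0 fwd↓0
  step 1 · PE1,1: acc=0; fwd→0 fwd↓0
  step 1 · PE1,2: acc=0; fwd→0 fwd↓0
  step 2 · PE0,2: acc=52; fwd→52 fwd↓5
  step 2 · PE1,1: acc=30; fwd→30 fwd↓3
  step 2 · PE1,2: acc=0; fwd→0 fwd↓0
  step 3 · PE0,2: acc=59; fwd→59 fwd↓9
  step 3 · PE1,1: acc=12; fwd→12 fwd↓2
  step 3 · PE1,2: acc=55; fwd→55 fwd↓5
  step 4 · PE0,2: acc=0; fwd→0 fwd↓0
  step 4 · PE1,1: acc=0; fwd→0 fwd↓0
  step 4 · PE1,2: acc=57; fwd→57 fwd↓9

register = 9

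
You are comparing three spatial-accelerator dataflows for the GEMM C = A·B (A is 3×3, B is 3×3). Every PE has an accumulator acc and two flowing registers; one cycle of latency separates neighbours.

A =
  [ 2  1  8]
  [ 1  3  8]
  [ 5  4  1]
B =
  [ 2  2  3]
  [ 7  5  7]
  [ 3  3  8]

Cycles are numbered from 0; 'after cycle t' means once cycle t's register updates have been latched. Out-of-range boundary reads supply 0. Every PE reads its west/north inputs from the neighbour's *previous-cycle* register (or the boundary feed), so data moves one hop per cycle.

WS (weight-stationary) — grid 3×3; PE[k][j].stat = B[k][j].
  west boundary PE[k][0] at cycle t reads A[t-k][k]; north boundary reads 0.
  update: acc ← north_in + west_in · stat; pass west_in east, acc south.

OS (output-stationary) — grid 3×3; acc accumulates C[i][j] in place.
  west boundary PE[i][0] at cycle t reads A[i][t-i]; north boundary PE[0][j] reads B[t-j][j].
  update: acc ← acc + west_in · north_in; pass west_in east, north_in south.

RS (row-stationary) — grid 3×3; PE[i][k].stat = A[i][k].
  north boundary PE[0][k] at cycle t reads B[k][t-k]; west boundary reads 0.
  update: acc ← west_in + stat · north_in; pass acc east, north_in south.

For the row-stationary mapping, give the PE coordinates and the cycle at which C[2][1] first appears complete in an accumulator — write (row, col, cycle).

(row, col, cycle) = (2, 2, 5)

RS: C[2][1] accumulates in PE[2][2]:
  step 0 · PE2,2: acc=0; fwd→0 fwd↓0
  step 1 · PE2,2: acc=0; fwd→0 fwd↓0
  step 2 · PE2,2: acc=0; fwd→0 fwd↓0
  step 3 · PE2,2: acc=0; fwd→0 fwd↓0
  step 4 · PE2,2: acc=41; fwd→41 fwd↓3
  step 5 · PE2,2: acc=33; fwd→33 fwd↓3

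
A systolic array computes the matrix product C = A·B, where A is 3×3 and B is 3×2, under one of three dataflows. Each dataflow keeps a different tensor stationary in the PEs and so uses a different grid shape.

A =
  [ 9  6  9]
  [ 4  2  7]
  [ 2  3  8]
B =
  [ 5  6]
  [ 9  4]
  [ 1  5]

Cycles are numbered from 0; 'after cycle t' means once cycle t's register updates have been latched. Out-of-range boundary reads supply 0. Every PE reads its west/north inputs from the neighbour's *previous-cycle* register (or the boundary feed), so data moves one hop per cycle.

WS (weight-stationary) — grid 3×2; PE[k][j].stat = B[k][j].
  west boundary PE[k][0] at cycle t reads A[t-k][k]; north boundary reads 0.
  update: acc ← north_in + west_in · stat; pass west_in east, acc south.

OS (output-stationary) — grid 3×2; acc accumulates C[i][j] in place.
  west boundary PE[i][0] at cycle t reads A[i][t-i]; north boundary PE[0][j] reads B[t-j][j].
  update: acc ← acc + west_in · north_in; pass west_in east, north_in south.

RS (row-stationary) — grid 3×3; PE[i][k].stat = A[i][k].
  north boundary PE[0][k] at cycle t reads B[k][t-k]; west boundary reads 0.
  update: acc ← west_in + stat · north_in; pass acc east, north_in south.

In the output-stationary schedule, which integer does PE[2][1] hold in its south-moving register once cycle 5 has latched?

register = 5

Tracing OS — 3×2 array, target PE[2][1]:
  0: (1,1).acc=0  regs=<0,0>
  0: (2,0).acc=0  regs=<0,0>
  0: (2,1).acc=0  regs=<0,0>
  1: (1,1).acc=0  regs=<0,0>
  1: (2,0).acc=0  regs=<0,0>
  1: (2,1).acc=0  regs=<0,0>
  2: (1,1).acc=24  regs=<4,6>
  2: (2,0).acc=10  regs=<2,5>
  2: (2,1).acc=0  regs=<0,0>
  3: (1,1).acc=32  regs=<2,4>
  3: (2,0).acc=37  regs=<3,9>
  3: (2,1).acc=12  regs=<2,6>
  4: (1,1).acc=67  regs=<7,5>
  4: (2,0).acc=45  regs=<8,1>
  4: (2,1).acc=24  regs=<3,4>
  5: (1,1).acc=67  regs=<0,0>
  5: (2,0).acc=45  regs=<0,0>
  5: (2,1).acc=64  regs=<8,5>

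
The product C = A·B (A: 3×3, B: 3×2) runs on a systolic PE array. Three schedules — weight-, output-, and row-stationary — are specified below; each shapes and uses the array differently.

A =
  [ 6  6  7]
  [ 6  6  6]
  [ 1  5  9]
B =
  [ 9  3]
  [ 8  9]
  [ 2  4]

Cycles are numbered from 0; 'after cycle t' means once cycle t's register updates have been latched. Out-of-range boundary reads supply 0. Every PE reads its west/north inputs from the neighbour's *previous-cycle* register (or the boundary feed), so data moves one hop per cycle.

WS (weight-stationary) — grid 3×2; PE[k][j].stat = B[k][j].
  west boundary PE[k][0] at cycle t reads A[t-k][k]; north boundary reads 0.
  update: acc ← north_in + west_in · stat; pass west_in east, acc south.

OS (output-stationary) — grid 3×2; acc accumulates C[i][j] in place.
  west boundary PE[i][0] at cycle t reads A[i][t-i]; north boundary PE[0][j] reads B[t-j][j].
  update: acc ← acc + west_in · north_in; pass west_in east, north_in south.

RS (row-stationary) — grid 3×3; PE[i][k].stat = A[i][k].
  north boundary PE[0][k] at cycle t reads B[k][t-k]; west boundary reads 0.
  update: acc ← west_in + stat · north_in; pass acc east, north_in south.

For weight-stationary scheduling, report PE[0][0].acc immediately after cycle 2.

WS (3×2). Following PE[0][0] plus its west/north inputs:
  step 0 · PE0,0: acc=54; fwd→6 fwd↓54
  step 1 · PE0,0: acc=54; fwd→6 fwd↓54
  step 2 · PE0,0: acc=9; fwd→1 fwd↓9

PE[0][0].acc = 9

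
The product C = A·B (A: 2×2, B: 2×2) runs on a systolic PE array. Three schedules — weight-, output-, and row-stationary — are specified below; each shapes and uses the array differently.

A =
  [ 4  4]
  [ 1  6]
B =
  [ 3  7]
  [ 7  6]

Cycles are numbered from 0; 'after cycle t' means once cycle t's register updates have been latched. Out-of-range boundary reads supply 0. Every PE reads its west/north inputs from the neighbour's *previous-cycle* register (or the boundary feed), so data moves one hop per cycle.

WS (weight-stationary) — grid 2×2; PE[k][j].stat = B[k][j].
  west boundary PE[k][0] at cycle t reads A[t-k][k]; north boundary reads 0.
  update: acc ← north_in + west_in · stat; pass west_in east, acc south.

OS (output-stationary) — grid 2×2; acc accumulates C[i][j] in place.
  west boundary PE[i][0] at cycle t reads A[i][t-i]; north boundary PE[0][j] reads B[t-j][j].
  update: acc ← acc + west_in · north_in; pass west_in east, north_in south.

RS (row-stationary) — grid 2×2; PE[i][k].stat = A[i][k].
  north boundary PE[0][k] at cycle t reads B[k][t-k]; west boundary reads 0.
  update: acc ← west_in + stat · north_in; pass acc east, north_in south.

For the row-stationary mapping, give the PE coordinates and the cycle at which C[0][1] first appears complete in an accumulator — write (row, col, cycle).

RS: C[0][1] accumulates in PE[0][1]:
  [0] (0,1) acc=0 (h:0 v:0)
  [1] (0,1) acc=40 (h:40 v:7)
  [2] (0,1) acc=52 (h:52 v:6)

(row, col, cycle) = (0, 1, 2)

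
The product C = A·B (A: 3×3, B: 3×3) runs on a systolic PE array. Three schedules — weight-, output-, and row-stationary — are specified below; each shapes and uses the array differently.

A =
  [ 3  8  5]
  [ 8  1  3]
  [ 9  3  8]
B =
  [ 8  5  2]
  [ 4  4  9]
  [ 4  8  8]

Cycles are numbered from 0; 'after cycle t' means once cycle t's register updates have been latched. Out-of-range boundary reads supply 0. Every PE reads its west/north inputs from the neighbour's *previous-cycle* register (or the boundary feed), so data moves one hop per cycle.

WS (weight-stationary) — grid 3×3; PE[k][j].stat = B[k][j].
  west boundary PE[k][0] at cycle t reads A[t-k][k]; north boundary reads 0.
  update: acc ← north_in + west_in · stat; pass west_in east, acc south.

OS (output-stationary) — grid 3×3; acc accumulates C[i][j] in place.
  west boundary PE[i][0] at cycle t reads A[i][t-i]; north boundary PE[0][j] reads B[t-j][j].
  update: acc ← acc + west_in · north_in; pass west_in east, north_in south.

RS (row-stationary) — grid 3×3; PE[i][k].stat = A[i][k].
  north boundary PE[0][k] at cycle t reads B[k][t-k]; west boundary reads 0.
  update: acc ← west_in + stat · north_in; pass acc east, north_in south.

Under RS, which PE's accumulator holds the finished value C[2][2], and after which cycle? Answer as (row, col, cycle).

(row, col, cycle) = (2, 2, 6)

RS — PE[2][2] is where C[2][2] collects:
  c0 r2c2: 0 / 0 / 0
  c1 r2c2: 0 / 0 / 0
  c2 r2c2: 0 / 0 / 0
  c3 r2c2: 0 / 0 / 0
  c4 r2c2: 116 / 116 / 4
  c5 r2c2: 121 / 121 / 8
  c6 r2c2: 109 / 109 / 8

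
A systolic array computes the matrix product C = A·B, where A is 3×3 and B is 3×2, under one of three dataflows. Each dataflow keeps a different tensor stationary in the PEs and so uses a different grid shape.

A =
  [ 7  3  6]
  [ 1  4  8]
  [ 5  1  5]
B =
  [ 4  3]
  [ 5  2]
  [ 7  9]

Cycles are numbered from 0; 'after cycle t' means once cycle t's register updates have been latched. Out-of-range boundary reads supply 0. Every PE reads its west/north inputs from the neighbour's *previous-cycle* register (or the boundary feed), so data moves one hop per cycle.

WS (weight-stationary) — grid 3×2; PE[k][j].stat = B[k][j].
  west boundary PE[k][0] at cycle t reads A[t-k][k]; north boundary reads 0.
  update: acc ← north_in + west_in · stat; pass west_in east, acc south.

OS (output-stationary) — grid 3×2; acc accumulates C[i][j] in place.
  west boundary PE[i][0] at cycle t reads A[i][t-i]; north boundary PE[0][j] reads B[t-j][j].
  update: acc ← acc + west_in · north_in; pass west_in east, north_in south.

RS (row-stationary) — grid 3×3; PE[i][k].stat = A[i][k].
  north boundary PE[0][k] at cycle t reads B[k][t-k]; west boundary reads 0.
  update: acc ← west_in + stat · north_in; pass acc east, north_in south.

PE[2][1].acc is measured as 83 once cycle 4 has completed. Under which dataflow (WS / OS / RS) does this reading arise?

dataflow = WS

WS [3×2] PE[2][1] across cycles:
  t=0 PE[2][1]: acc=0 h=0 v=0
  t=1 PE[2][1]: acc=0 h=0 v=0
  t=2 PE[2][1]: acc=0 h=0 v=0
  t=3 PE[2][1]: acc=81 h=6 v=81
  t=4 PE[2][1]: acc=83 h=8 v=83
OS [3×2] PE[2][1] across cycles:
  t=0 PE[2][1]: acc=0 h=0 v=0
  t=1 PE[2][1]: acc=0 h=0 v=0
  t=2 PE[2][1]: acc=0 h=0 v=0
  t=3 PE[2][1]: acc=15 h=5 v=3
  t=4 PE[2][1]: acc=17 h=1 v=2
RS [3×3] PE[2][1] across cycles:
  t=0 PE[2][1]: acc=0 h=0 v=0
  t=1 PE[2][1]: acc=0 h=0 v=0
  t=2 PE[2][1]: acc=0 h=0 v=0
  t=3 PE[2][1]: acc=25 h=25 v=5
  t=4 PE[2][1]: acc=17 h=17 v=2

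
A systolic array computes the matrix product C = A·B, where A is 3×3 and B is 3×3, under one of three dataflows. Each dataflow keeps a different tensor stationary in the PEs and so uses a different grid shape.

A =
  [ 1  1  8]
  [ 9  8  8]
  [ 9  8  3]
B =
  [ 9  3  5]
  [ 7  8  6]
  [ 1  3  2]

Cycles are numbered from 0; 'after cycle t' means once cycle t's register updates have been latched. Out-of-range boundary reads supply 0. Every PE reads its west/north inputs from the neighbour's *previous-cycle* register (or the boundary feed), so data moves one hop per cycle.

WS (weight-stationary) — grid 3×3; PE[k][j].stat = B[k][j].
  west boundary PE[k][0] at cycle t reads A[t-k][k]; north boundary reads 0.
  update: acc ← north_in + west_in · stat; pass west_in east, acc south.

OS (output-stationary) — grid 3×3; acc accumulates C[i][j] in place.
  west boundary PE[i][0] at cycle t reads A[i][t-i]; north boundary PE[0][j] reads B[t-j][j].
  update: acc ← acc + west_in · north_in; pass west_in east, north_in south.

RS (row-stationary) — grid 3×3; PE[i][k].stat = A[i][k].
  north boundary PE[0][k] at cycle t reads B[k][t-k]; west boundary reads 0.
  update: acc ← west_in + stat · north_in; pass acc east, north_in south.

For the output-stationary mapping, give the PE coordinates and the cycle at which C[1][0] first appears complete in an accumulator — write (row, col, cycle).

OS — PE[1][0] is where C[1][0] collects:
  0: (1,0).acc=0  regs=<0,0>
  1: (1,0).acc=81  regs=<9,9>
  2: (1,0).acc=137  regs=<8,7>
  3: (1,0).acc=145  regs=<8,1>

(row, col, cycle) = (1, 0, 3)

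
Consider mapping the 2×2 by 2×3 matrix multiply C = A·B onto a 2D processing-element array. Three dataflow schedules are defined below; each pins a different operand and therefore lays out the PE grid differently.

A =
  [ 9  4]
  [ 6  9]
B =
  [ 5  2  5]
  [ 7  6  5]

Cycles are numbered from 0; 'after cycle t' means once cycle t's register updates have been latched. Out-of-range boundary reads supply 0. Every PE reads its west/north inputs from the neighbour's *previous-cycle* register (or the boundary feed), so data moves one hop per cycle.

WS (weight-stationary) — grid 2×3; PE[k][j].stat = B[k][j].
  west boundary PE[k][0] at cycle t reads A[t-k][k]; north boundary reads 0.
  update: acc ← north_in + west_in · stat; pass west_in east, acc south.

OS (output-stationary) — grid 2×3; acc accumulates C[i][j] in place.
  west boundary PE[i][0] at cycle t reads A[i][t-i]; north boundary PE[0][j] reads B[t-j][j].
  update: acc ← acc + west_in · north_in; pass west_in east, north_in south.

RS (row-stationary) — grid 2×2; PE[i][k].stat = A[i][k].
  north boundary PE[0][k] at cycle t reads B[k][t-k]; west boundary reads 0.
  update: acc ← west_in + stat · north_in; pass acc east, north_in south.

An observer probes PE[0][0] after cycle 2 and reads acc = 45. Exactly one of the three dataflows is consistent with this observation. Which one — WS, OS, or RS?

dataflow = RS

— WS: 2×3; PE[0][0] trace:
  cycle 0: PE[0][0] → acc 45, east 9, south 45
  cycle 1: PE[0][0] → acc 30, east 6, south 30
  cycle 2: PE[0][0] → acc 0, east 0, south 0
— OS: 2×3; PE[0][0] trace:
  cycle 0: PE[0][0] → acc 45, east 9, south 5
  cycle 1: PE[0][0] → acc 73, east 4, south 7
  cycle 2: PE[0][0] → acc 73, east 0, south 0
— RS: 2×2; PE[0][0] trace:
  cycle 0: PE[0][0] → acc 45, east 45, south 5
  cycle 1: PE[0][0] → acc 18, east 18, south 2
  cycle 2: PE[0][0] → acc 45, east 45, south 5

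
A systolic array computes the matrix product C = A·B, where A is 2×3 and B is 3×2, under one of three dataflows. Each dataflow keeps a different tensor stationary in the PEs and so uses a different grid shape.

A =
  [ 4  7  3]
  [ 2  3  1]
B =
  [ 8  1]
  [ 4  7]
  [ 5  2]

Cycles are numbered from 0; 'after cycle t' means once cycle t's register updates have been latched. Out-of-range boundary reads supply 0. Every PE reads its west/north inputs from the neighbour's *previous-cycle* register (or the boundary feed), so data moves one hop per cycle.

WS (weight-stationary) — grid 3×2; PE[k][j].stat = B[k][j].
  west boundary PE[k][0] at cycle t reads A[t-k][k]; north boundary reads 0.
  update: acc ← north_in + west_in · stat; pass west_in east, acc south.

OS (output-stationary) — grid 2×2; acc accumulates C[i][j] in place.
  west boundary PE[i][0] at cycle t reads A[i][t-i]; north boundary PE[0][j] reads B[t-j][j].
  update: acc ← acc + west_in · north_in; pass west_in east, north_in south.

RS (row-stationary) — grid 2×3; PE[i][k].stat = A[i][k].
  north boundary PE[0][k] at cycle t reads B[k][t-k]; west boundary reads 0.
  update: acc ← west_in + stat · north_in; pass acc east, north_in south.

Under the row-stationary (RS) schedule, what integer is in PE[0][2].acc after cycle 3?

PE[0][2].acc = 59

RS 2×3: PE[0][2] cycle-by-cycle (with neighbour feeds):
  c0 r0c1: 0 / 0 / 0
  c0 r0c2: 0 / 0 / 0
  c1 r0c1: 60 / 60 / 4
  c1 r0c2: 0 / 0 / 0
  c2 r0c1: 53 / 53 / 7
  c2 r0c2: 75 / 75 / 5
  c3 r0c1: 0 / 0 / 0
  c3 r0c2: 59 / 59 / 2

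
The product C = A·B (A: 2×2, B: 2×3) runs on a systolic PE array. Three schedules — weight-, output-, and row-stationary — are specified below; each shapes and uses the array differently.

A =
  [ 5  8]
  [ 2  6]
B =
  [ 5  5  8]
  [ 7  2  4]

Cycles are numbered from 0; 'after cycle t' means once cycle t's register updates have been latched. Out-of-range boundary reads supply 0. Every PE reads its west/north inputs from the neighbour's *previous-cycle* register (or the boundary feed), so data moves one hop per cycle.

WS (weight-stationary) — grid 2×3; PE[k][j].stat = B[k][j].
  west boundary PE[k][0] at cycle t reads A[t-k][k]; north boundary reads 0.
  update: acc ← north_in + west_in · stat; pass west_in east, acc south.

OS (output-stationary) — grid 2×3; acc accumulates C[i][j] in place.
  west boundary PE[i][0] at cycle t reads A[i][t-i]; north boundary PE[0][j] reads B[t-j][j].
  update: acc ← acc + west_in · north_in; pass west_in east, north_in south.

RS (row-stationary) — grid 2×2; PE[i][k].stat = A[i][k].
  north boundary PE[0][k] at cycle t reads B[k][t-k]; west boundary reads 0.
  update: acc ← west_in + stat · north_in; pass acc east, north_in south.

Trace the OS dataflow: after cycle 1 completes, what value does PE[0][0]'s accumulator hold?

Tracing OS — 2×3 array, target PE[0][0]:
  [0] (0,0) acc=25 (h:5 v:5)
  [1] (0,0) acc=81 (h:8 v:7)

PE[0][0].acc = 81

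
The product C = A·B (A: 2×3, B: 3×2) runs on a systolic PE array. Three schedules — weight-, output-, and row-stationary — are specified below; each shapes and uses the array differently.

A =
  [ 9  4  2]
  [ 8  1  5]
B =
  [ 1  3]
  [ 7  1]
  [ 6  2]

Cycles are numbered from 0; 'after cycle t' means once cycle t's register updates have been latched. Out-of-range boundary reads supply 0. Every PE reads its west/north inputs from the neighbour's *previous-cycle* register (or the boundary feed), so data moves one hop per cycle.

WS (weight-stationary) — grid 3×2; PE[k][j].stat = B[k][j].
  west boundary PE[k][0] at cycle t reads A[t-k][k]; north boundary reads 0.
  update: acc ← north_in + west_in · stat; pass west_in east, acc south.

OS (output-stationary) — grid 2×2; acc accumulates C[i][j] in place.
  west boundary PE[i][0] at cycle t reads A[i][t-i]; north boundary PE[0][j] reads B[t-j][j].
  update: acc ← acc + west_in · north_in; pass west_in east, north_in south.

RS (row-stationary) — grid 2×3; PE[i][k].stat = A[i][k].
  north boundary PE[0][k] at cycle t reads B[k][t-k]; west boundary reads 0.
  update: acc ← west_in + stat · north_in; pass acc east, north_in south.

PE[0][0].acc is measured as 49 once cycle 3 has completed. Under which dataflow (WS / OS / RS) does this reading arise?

Under WS (3×2), PE[0][0]:
  0: (0,0).acc=9  regs=<9,9>
  1: (0,0).acc=8  regs=<8,8>
  2: (0,0).acc=0  regs=<0,0>
  3: (0,0).acc=0  regs=<0,0>
Under OS (2×2), PE[0][0]:
  0: (0,0).acc=9  regs=<9,1>
  1: (0,0).acc=37  regs=<4,7>
  2: (0,0).acc=49  regs=<2,6>
  3: (0,0).acc=49  regs=<0,0>
Under RS (2×3), PE[0][0]:
  0: (0,0).acc=9  regs=<9,1>
  1: (0,0).acc=27  regs=<27,3>
  2: (0,0).acc=0  regs=<0,0>
  3: (0,0).acc=0  regs=<0,0>

dataflow = OS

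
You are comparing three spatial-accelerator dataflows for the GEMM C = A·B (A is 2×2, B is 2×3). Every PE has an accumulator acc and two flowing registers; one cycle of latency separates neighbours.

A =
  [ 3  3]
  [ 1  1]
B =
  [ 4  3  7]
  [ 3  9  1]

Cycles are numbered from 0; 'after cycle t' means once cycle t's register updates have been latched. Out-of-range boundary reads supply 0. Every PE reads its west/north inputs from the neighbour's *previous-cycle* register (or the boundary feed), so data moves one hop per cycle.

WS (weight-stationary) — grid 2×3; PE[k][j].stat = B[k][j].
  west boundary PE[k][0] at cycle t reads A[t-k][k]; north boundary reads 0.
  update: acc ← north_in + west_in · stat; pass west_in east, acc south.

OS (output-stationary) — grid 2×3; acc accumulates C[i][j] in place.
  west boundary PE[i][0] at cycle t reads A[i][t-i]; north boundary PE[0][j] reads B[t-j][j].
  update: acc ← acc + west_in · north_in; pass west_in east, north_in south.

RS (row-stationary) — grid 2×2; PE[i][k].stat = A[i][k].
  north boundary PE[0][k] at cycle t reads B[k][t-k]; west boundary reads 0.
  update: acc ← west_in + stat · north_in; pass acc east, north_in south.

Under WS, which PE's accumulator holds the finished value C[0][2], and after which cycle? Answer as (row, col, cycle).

(row, col, cycle) = (1, 2, 3)

Under WS, C[0][2] lands at PE[1][2]:
  t=0 PE[1][2]: acc=0 h=0 v=0
  t=1 PE[1][2]: acc=0 h=0 v=0
  t=2 PE[1][2]: acc=0 h=0 v=0
  t=3 PE[1][2]: acc=24 h=3 v=24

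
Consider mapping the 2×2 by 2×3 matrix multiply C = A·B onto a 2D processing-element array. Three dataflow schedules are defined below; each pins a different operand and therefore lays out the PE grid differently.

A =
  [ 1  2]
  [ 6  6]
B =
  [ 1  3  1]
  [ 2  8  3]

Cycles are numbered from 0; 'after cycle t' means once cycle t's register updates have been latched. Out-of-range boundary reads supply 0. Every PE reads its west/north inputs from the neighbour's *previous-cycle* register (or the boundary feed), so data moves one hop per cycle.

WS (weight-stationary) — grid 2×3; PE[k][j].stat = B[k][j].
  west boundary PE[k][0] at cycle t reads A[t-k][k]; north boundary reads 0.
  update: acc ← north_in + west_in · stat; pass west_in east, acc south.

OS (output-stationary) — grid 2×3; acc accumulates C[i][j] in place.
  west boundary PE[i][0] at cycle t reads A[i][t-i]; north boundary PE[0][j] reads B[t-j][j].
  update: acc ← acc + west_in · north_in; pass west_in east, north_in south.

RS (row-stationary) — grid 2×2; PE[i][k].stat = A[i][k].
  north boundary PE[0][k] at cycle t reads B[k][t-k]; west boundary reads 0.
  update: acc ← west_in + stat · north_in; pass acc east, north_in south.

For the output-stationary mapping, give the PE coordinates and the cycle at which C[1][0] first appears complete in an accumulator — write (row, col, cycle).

(row, col, cycle) = (1, 0, 2)

OS: C[1][0] accumulates in PE[1][0]:
  step 0 · PE1,0: acc=0; fwd→0 fwd↓0
  step 1 · PE1,0: acc=6; fwd→6 fwd↓1
  step 2 · PE1,0: acc=18; fwd→6 fwd↓2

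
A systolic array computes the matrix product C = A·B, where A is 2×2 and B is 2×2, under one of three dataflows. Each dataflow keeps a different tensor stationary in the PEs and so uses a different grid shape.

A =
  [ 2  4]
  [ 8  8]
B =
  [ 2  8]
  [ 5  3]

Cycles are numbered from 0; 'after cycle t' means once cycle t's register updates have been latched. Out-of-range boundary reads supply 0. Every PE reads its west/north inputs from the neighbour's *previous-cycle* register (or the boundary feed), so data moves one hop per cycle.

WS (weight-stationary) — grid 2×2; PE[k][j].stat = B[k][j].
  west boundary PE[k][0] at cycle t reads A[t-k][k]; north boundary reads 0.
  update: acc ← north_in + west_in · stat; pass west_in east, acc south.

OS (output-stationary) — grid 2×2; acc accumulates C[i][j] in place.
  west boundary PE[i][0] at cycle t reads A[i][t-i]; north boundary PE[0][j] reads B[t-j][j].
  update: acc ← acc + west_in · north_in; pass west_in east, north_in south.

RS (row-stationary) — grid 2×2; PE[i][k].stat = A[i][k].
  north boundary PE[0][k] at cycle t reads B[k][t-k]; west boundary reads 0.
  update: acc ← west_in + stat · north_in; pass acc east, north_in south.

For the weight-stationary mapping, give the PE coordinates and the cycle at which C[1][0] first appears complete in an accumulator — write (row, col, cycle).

WS — PE[1][0] is where C[1][0] collects:
  step 0 · PE1,0: acc=0; fwd→0 fwd↓0
  step 1 · PE1,0: acc=24; fwd→4 fwd↓24
  step 2 · PE1,0: acc=56; fwd→8 fwd↓56

(row, col, cycle) = (1, 0, 2)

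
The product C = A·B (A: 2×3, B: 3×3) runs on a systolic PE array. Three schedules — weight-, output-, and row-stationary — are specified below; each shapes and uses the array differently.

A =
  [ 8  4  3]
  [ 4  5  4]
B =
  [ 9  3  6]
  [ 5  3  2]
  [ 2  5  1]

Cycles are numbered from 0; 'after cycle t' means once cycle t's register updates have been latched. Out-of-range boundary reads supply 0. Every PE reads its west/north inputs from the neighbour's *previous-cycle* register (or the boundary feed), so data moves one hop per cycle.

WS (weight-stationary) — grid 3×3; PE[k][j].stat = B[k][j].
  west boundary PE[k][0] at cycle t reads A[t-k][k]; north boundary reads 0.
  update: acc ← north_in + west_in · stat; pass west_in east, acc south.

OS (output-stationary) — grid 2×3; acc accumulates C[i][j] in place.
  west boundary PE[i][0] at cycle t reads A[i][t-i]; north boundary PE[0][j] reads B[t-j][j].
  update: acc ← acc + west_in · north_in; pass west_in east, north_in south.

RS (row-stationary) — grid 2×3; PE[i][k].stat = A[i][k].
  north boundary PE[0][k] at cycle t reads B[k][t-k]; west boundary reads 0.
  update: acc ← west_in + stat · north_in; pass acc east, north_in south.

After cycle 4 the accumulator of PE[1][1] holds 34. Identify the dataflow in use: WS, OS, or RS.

dataflow = RS

WS [3×3] PE[1][1] across cycles:
  step 0 · PE1,1: acc=0; fwd→0 fwd↓0
  step 1 · PE1,1: acc=0; fwd→0 fwd↓0
  step 2 · PE1,1: acc=36; fwd→4 fwd↓36
  step 3 · PE1,1: acc=27; fwd→5 fwd↓27
  step 4 · PE1,1: acc=0; fwd→0 fwd↓0
OS [2×3] PE[1][1] across cycles:
  step 0 · PE1,1: acc=0; fwd→0 fwd↓0
  step 1 · PE1,1: acc=0; fwd→0 fwd↓0
  step 2 · PE1,1: acc=12; fwd→4 fwd↓3
  step 3 · PE1,1: acc=27; fwd→5 fwd↓3
  step 4 · PE1,1: acc=47; fwd→4 fwd↓5
RS [2×3] PE[1][1] across cycles:
  step 0 · PE1,1: acc=0; fwd→0 fwd↓0
  step 1 · PE1,1: acc=0; fwd→0 fwd↓0
  step 2 · PE1,1: acc=61; fwd→61 fwd↓5
  step 3 · PE1,1: acc=27; fwd→27 fwd↓3
  step 4 · PE1,1: acc=34; fwd→34 fwd↓2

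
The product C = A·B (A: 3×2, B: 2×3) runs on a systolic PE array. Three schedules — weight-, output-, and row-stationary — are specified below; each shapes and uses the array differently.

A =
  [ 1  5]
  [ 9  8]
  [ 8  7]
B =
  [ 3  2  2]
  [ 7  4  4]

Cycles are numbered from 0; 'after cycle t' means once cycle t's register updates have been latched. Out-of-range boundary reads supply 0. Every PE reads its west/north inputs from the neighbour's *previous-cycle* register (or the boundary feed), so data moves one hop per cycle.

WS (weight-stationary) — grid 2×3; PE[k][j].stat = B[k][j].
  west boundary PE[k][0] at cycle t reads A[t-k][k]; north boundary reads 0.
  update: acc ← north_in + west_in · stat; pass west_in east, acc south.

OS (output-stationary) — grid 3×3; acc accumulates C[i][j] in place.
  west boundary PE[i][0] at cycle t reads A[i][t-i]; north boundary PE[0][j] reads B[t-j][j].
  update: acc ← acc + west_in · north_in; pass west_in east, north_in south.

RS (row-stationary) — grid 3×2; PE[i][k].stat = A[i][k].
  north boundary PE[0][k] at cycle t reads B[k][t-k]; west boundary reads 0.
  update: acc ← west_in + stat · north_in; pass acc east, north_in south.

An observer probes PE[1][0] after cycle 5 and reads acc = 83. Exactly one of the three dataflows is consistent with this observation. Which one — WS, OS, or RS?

dataflow = OS

WS [2×3] PE[1][0] across cycles:
  [0] (1,0) acc=0 (h:0 v:0)
  [1] (1,0) acc=38 (h:5 v:38)
  [2] (1,0) acc=83 (h:8 v:83)
  [3] (1,0) acc=73 (h:7 v:73)
  [4] (1,0) acc=0 (h:0 v:0)
  [5] (1,0) acc=0 (h:0 v:0)
OS [3×3] PE[1][0] across cycles:
  [0] (1,0) acc=0 (h:0 v:0)
  [1] (1,0) acc=27 (h:9 v:3)
  [2] (1,0) acc=83 (h:8 v:7)
  [3] (1,0) acc=83 (h:0 v:0)
  [4] (1,0) acc=83 (h:0 v:0)
  [5] (1,0) acc=83 (h:0 v:0)
RS [3×2] PE[1][0] across cycles:
  [0] (1,0) acc=0 (h:0 v:0)
  [1] (1,0) acc=27 (h:27 v:3)
  [2] (1,0) acc=18 (h:18 v:2)
  [3] (1,0) acc=18 (h:18 v:2)
  [4] (1,0) acc=0 (h:0 v:0)
  [5] (1,0) acc=0 (h:0 v:0)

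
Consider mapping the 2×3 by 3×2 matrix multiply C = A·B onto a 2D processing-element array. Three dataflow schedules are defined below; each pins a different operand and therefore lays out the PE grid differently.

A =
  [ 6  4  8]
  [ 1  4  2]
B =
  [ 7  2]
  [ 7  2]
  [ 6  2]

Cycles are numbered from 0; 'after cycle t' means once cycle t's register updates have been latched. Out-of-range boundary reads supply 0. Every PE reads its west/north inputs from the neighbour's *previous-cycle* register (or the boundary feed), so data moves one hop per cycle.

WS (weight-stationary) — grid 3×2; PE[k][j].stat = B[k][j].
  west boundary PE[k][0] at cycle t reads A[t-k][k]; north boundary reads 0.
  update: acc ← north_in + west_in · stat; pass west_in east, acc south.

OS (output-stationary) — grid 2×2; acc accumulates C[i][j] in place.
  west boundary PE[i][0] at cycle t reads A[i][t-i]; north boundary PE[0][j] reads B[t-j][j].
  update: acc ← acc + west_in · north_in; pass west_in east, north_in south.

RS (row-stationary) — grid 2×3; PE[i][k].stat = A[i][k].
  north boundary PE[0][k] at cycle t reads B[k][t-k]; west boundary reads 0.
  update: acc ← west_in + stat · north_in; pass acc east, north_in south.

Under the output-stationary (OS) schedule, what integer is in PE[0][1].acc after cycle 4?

PE[0][1].acc = 36

OS on a 2×2 grid — tracing PE[0][1] and its feeders:
  after 0 — PE[0][0] acc=42, pass-E 6, pass-S 7
  after 0 — PE[0][1] acc=0, pass-E 0, pass-S 0
  after 1 — PE[0][0] acc=70, pass-E 4, pass-S 7
  after 1 — PE[0][1] acc=12, pass-E 6, pass-S 2
  after 2 — PE[0][0] acc=118, pass-E 8, pass-S 6
  after 2 — PE[0][1] acc=20, pass-E 4, pass-S 2
  after 3 — PE[0][0] acc=118, pass-E 0, pass-S 0
  after 3 — PE[0][1] acc=36, pass-E 8, pass-S 2
  after 4 — PE[0][0] acc=118, pass-E 0, pass-S 0
  after 4 — PE[0][1] acc=36, pass-E 0, pass-S 0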